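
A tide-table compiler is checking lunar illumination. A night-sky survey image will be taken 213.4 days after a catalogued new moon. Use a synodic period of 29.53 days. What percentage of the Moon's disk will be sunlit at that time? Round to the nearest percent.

Reduce mod P: 213.4 − 7×29.53 = 6.69 d into the current lunation.
Elongation θ = 360° × 6.69/29.53 ≈ 81.6°.
With cos θ = 0.147, the lit fraction is (1 − 0.147)/2 ≈ 0.427, so 43%.

43%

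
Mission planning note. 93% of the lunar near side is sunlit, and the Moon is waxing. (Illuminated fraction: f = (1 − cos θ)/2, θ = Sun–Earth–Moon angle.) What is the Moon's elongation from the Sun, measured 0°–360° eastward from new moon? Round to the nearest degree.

From f = (1 − cos θ)/2: cos θ = 1 − 2×0.93 = -0.860; arccos → 149.3°.
Before full moon the principal value applies: θ = 149.3°.

149°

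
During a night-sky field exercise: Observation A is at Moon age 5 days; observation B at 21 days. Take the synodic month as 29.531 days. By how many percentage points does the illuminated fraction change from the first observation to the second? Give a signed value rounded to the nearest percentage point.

θ₁ = 360° × 5/29.531 = 61.0°, f₁ = (1 − cos θ₁)/2 = 0.257.
θ₂ = 360° × 21/29.531 = 256.0°, f₂ = (1 − cos θ₂)/2 = 0.621.
Change = f₂ − f₁ = +0.364 → +36 percentage points.

+36 pp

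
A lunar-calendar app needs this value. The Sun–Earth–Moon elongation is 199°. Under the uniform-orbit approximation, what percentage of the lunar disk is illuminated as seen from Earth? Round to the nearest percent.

Half-versine of 199°: (1 − (-0.946))/2 = 0.973, i.e. 97%.

97%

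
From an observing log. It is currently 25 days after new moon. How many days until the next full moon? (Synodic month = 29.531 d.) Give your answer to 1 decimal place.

Full moon is 0.5 of the way through the cycle: age 0.5 × 29.531 = 14.765 d.
This lunation's full moon (14.765 d) has passed, so add one period: 44.296 − 25 = 19.296 days.

19.3 days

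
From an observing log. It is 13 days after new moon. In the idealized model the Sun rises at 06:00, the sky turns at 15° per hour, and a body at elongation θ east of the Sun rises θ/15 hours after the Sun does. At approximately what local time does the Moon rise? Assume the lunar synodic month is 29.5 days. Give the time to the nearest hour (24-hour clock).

17:00

The Moon has covered 13/29.5 of its cycle, so θ ≈ 360° × 13/29.5 = 158.6°.
At 15° of sky rotation per hour, 158.6° corresponds to a 10.58 h lag.
06:00 + 10.58 h ≈ 16:35 → 17:00 to the nearest hour.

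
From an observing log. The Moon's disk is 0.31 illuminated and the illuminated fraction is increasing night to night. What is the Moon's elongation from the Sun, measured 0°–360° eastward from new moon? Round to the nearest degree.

Invert f = (1 − cos θ)/2 to get cos θ = 1 − 2(0.31) = 0.380, hence θ₀ = arccos 0.380 = 67.7°.
Before full moon the principal value applies: θ = 67.7°.

68°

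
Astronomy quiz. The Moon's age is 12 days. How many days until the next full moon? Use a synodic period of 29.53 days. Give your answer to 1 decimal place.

2.8 days

Full moon is 0.5 of the way through the cycle: age 0.5 × 29.53 = 14.765 d.
That is 14.765 − 12 = 2.765 days ahead.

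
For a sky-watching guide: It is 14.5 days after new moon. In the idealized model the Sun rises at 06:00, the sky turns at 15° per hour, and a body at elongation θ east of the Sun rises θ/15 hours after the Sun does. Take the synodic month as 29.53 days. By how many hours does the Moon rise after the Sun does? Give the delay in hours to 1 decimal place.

Phase angle: θ = 360°·(14.5 d)/(29.53 d) = 176.8°.
At 15° of sky rotation per hour, 176.8° corresponds to a 11.78 h lag.
So the Moon rises 11.78 h after the Sun.

11.8 h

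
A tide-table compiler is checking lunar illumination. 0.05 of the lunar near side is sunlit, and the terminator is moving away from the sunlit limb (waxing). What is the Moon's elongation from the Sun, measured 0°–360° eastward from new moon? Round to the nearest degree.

26°

Invert f = (1 − cos θ)/2 to get cos θ = 1 − 2(0.05) = 0.900, hence θ₀ = arccos 0.900 = 25.8°.
Waxing ⇒ before full, so θ = 25.8°.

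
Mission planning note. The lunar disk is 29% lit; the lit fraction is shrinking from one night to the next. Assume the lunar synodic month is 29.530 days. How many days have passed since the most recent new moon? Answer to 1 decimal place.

cos θ = 1 − 2f = 0.420, giving a principal value of 65.2°.
Since the Moon is past full (waning), take the reflex angle: θ = 360° − 65.2° = 294.8°.
Age = 29.530 × 294.8°/360° ≈ 24.18 days.

24.2 days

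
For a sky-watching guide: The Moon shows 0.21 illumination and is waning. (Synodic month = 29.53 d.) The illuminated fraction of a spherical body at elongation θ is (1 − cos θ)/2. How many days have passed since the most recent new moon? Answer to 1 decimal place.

25.1 days

cos θ = 1 − 2f = 0.580, giving a principal value of 54.5°.
Since the Moon is past full (waning), take the reflex angle: θ = 360° − 54.5° = 305.5°.
At 360°/29.53 d per day, 305.5° corresponds to 25.06 days.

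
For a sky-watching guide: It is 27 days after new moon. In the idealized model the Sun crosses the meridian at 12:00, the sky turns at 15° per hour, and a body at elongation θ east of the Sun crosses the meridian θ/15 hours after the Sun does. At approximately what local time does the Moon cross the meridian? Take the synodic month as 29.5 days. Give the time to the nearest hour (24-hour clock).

The Moon has covered 27/29.5 of its cycle, so θ ≈ 360° × 27/29.5 = 329.5°.
At 15° of sky rotation per hour, 329.5° corresponds to a 21.97 h lag.
12:00 + 21.97 h ≈ 09:58 → 10:00 to the nearest hour.

10:00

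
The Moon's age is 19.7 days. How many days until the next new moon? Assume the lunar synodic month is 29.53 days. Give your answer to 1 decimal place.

9.8 days

The next new moon completes the synodic month: 29.53 − 19.7 = 9.830 days.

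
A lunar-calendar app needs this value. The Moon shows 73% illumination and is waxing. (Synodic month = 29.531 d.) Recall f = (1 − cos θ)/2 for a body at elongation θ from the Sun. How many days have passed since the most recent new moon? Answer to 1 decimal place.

From f = (1 − cos θ)/2: cos θ = 1 − 2×0.73 = -0.460; arccos → 117.4°.
Before full moon the principal value applies: θ = 117.4°.
That fraction of the synodic month is 117.4/360 × 29.531 d ≈ 9.63 d.

9.6 days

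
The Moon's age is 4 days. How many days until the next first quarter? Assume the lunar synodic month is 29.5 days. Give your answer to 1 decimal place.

3.4 days

First quarter is 0.25 of the way through the cycle: age 0.25 × 29.5 = 7.375 d.
So 3.375 days remain (7.375 − 4).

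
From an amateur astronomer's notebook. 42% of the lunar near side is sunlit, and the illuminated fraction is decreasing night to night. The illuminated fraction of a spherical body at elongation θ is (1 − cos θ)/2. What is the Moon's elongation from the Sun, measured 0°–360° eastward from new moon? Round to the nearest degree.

279°

Invert f = (1 − cos θ)/2 to get cos θ = 1 − 2(0.42) = 0.160, hence θ₀ = arccos 0.160 = 80.8°.
A waning Moon lies in 180°–360°, so θ = 360° − 80.8° = 279.2°.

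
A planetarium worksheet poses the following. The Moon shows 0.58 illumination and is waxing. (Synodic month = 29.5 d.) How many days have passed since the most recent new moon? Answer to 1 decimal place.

cos θ = 1 − 2f = -0.160, giving a principal value of 99.2°.
Before full moon the principal value applies: θ = 99.2°.
Age = 29.5 × 99.2°/360° ≈ 8.13 days.

8.1 days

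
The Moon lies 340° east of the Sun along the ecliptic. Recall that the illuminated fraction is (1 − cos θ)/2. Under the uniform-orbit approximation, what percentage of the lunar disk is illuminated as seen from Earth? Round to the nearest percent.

cos 340° = 0.940, so f = (1 − 0.940)/2 = 0.030, i.e. 3%.

3%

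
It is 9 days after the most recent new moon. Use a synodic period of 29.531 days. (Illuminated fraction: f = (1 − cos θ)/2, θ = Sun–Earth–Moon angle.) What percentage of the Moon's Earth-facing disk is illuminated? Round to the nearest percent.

Phase angle: θ = 360°·(9 d)/(29.531 d) = 109.7°.
Illuminated fraction = (1 − cos 109.7°)/2 = (1 − (-0.337))/2 ≈ 0.669, so 67%.

67%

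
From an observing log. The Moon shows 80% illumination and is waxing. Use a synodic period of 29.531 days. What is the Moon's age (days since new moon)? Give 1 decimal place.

10.4 days

cos θ = 1 − 2f = -0.600, giving a principal value of 126.9°.
The Moon is waxing (0°–180°), so θ = 126.9° directly.
Age = 29.531 × 126.9°/360° ≈ 10.41 days.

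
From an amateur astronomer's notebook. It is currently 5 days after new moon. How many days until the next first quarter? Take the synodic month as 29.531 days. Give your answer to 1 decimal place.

First quarter is 0.25 of the way through the cycle: age 0.25 × 29.531 = 7.383 d.
So 2.383 days remain (7.383 − 5).

2.4 days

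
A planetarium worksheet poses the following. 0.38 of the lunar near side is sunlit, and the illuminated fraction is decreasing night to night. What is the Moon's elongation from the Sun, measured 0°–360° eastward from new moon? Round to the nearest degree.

Invert f = (1 − cos θ)/2 to get cos θ = 1 − 2(0.38) = 0.240, hence θ₀ = arccos 0.240 = 76.1°.
Waning ⇒ past full, so θ = 360° − 76.1° = 283.9°.

284°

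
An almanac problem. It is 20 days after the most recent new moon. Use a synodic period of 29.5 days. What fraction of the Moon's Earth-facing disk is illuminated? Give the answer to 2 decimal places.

0.72

Phase angle: θ = 360°·(20 d)/(29.5 d) = 244.1°.
Illuminated fraction = (1 − cos 244.1°)/2 = (1 − (-0.437))/2 ≈ 0.719.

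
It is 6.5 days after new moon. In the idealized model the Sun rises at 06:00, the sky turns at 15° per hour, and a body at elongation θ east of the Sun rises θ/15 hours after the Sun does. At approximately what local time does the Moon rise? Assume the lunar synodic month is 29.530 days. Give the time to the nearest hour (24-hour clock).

11:00

The Moon has covered 6.5/29.530 of its cycle, so θ ≈ 360° × 6.5/29.530 = 79.2°.
The Moon trails the Sun by θ/15 = 79.2/15 ≈ 5.28 hours.
06:00 + 5.28 h ≈ 11:17 → 11:00 to the nearest hour.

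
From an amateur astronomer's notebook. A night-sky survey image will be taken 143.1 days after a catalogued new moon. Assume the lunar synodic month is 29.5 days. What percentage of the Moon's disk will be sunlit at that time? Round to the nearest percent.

143.1/29.5 = 4.851 lunations, so 4 complete cycles and 25.10 d into the next.
The Moon has covered 25.10/29.5 of its cycle, so θ ≈ 360° × 25.10/29.5 = 306.3°.
Illuminated fraction = (1 − cos 306.3°)/2 = (1 − 0.592)/2 ≈ 0.204, so 20%.

20%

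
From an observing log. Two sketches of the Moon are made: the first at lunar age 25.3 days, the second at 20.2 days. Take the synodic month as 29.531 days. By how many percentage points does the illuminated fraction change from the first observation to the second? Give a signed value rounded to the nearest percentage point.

+51 percentage points

First observation: θ = 360°·25.3/29.531 = 308.4°, so f = 0.189.
Second observation: θ = 246.2°, f = 0.701.
Δf = 0.701 − 0.189 = +0.512, i.e. +51 pp.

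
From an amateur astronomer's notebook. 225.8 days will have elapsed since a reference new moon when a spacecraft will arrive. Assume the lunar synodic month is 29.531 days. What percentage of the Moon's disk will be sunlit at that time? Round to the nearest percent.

80%

225.8/29.531 = 7.646 lunations, so 7 complete cycles and 19.08 d into the next.
The Moon has covered 19.08/29.531 of its cycle, so θ ≈ 360° × 19.08/29.531 = 232.6°.
With cos θ = (-0.607), the lit fraction is (1 − (-0.607))/2 ≈ 0.803, so 80%.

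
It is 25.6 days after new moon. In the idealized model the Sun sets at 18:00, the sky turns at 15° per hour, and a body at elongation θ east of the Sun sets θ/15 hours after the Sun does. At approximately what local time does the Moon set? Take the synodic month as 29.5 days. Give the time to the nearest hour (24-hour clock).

The Moon has covered 25.6/29.5 of its cycle, so θ ≈ 360° × 25.6/29.5 = 312.4°.
Delay after the Sun = 312.4° / (15°/h) ≈ 20.83 h.
18:00 + 20.83 h ≈ 14:50 → 15:00 to the nearest hour.

15:00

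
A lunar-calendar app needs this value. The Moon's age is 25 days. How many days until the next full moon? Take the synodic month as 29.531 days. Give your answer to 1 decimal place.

Full moon occurs at elongation 180°, i.e. at age 29.531 × 180/360 = 14.765 d.
This lunation's full moon (14.765 d) has passed, so add one period: 44.296 − 25 = 19.296 days.

19.3 days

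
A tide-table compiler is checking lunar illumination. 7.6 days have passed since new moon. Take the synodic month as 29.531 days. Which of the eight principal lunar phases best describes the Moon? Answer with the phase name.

At 7.6/29.531 of the cycle, θ ≈ 93° — the first quarter range.

first quarter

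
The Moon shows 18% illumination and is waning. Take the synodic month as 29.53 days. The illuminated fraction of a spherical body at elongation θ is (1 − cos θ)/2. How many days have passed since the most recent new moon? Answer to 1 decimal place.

From f = (1 − cos θ)/2: cos θ = 1 − 2×0.18 = 0.640; arccos → 50.2°.
Since the Moon is past full (waning), take the reflex angle: θ = 360° − 50.2° = 309.8°.
At 360°/29.53 d per day, 309.8° corresponds to 25.41 days.

25.4 days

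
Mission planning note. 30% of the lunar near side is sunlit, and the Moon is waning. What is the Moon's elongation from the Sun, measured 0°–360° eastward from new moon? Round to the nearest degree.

294°

From f = (1 − cos θ)/2: cos θ = 1 − 2×0.30 = 0.400; arccos → 66.4°.
Waning ⇒ past full, so θ = 360° − 66.4° = 293.6°.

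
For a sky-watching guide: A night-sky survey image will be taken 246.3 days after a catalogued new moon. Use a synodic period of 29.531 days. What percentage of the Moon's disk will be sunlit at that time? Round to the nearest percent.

246.3 d spans 8 complete synodic months (8 × 29.531 = 236.25 d) plus 10.05 d.
Phase angle: θ = 360°·(10.05 d)/(29.531 d) = 122.5°.
cos 122.5° = (-0.538), so f = (1 − (-0.538))/2 = 0.769, so 77%.

77%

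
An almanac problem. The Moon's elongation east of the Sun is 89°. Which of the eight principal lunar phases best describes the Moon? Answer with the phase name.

first quarter

89° lies in the first quarter sector of the 8-phase cycle.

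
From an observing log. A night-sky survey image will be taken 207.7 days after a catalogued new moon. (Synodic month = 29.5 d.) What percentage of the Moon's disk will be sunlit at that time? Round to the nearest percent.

Reduce mod P: 207.7 − 7×29.5 = 1.20 d into the current lunation.
The Moon has covered 1.20/29.5 of its cycle, so θ ≈ 360° × 1.20/29.5 = 14.6°.
cos 14.6° = 0.968, so f = (1 − 0.968)/2 = 0.016, so 2%.

2%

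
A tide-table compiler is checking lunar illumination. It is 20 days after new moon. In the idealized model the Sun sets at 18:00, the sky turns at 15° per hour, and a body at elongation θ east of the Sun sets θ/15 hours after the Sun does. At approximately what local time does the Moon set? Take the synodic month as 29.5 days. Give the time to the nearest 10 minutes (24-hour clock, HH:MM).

10:20

The Moon has covered 20/29.5 of its cycle, so θ ≈ 360° × 20/29.5 = 244.1°.
The Moon trails the Sun by θ/15 = 244.1/15 ≈ 16.27 hours.
18:00 + 16.271 h ≈ 10:16 → 10:20 to the nearest ten minutes.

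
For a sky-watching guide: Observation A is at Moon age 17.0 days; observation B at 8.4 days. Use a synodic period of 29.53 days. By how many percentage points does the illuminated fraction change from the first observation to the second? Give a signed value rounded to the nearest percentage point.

θ₁ = 360° × 17.0/29.53 = 207.2°, f₁ = (1 − cos θ₁)/2 = 0.945.
θ₂ = 360° × 8.4/29.53 = 102.4°, f₂ = (1 − cos θ₂)/2 = 0.607.
Change = f₂ − f₁ = -0.337 → -34 percentage points.

-34 percentage points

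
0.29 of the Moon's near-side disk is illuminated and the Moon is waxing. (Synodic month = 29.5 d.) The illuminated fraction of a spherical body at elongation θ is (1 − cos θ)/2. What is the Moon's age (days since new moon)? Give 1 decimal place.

Invert f = (1 − cos θ)/2 to get cos θ = 1 − 2(0.29) = 0.420, hence θ₀ = arccos 0.420 = 65.2°.
Waxing ⇒ before full, so θ = 65.2°.
Age = 29.5 × 65.2°/360° ≈ 5.34 days.

5.3 days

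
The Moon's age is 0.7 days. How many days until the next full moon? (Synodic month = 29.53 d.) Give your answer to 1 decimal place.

Full moon occurs at elongation 180°, i.e. at age 29.53 × 180/360 = 14.765 d.
So 14.065 days remain (14.765 − 0.7).

14.1 days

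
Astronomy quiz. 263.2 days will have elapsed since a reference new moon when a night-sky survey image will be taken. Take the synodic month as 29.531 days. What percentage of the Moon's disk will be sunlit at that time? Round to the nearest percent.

7%

263.2/29.531 = 8.913 lunations, so 8 complete cycles and 26.95 d into the next.
Elongation θ = 360° × 26.95/29.531 ≈ 328.6°.
cos 328.6° = 0.853, so f = (1 − 0.853)/2 = 0.073, so 7%.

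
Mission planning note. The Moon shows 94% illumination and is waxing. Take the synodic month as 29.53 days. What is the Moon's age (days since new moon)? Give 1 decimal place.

Invert f = (1 − cos θ)/2 to get cos θ = 1 − 2(0.94) = -0.880, hence θ₀ = arccos -0.880 = 151.6°.
Before full moon the principal value applies: θ = 151.6°.
At 360°/29.53 d per day, 151.6° corresponds to 12.44 days.

12.4 days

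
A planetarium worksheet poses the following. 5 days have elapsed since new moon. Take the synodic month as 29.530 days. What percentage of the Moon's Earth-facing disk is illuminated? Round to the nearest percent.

26%

The Moon has covered 5/29.530 of its cycle, so θ ≈ 360° × 5/29.530 = 61.0°.
Illuminated fraction = (1 − cos 61.0°)/2 = (1 − 0.485)/2 ≈ 0.257, so 26%.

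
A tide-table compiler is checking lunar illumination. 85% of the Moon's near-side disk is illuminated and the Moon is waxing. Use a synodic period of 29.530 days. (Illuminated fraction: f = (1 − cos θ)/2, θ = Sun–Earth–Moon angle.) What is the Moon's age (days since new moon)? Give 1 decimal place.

From f = (1 − cos θ)/2: cos θ = 1 − 2×0.85 = -0.700; arccos → 134.4°.
Before full moon the principal value applies: θ = 134.4°.
Age = 29.530 × 134.4°/360° ≈ 11.03 days.

11.0 days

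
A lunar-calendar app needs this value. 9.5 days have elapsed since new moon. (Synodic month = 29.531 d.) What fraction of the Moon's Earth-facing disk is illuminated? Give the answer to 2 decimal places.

Elongation θ = 360° × 9.5/29.531 ≈ 115.8°.
With cos θ = (-0.435), the lit fraction is (1 − (-0.435))/2 ≈ 0.718.

0.72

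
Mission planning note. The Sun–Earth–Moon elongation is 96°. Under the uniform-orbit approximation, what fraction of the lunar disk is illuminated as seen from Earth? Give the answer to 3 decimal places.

cos 96° = (-0.105), so f = (1 − (-0.105))/2 = 0.552.

0.552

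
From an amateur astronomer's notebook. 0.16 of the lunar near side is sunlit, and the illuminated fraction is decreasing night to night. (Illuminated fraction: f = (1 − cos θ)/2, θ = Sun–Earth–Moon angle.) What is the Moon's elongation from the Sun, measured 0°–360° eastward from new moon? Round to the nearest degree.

313°

From f = (1 − cos θ)/2: cos θ = 1 − 2×0.16 = 0.680; arccos → 47.2°.
Waning ⇒ past full, so θ = 360° − 47.2° = 312.8°.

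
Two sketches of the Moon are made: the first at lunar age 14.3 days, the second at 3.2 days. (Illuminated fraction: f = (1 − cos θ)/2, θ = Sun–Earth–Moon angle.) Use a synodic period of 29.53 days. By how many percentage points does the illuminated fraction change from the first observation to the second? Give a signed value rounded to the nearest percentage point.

-89 pp

First observation: θ = 360°·14.3/29.53 = 174.3°, so f = 0.998.
Second observation: θ = 39.0°, f = 0.111.
Δf = 0.111 − 0.998 = -0.886, i.e. -89 pp.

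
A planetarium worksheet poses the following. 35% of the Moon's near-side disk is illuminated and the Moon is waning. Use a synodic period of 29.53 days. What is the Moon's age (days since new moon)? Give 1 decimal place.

23.6 days

From f = (1 − cos θ)/2: cos θ = 1 − 2×0.35 = 0.300; arccos → 72.5°.
Since the Moon is past full (waning), take the reflex angle: θ = 360° − 72.5° = 287.5°.
Age = 29.53 × 287.5°/360° ≈ 23.58 days.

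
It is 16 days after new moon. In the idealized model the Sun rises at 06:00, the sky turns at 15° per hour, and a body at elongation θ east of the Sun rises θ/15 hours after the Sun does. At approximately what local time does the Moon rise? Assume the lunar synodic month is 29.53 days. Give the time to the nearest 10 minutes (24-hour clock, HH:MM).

Elongation θ = 360° × 16/29.53 ≈ 195.1°.
The Moon trails the Sun by θ/15 = 195.1/15 ≈ 13.00 hours.
06:00 + 13.004 h ≈ 19:00 → 19:00 to the nearest ten minutes.

19:00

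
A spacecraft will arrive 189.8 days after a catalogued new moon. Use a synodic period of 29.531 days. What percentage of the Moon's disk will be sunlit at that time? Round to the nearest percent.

189.8 d spans 6 complete synodic months (6 × 29.531 = 177.19 d) plus 12.61 d.
Phase angle: θ = 360°·(12.61 d)/(29.531 d) = 153.8°.
Illuminated fraction = (1 − cos 153.8°)/2 = (1 − (-0.897))/2 ≈ 0.949, so 95%.

95%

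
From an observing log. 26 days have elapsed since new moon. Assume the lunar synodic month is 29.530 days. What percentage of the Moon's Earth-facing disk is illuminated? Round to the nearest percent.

The Moon has covered 26/29.530 of its cycle, so θ ≈ 360° × 26/29.530 = 317.0°.
Illuminated fraction = (1 − cos 317.0°)/2 = (1 − 0.731)/2 ≈ 0.135, so 13%.

13%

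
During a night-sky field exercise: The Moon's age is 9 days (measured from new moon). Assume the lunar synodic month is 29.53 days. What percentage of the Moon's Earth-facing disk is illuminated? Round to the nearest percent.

67%

The Moon has covered 9/29.53 of its cycle, so θ ≈ 360° × 9/29.53 = 109.7°.
cos 109.7° = (-0.337), so f = (1 − (-0.337))/2 = 0.669, so 67%.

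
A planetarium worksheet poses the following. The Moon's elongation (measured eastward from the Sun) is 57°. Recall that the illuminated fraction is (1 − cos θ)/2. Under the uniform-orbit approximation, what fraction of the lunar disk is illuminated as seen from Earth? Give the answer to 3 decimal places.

cos 57° = 0.545, so f = (1 − 0.545)/2 = 0.228.

0.228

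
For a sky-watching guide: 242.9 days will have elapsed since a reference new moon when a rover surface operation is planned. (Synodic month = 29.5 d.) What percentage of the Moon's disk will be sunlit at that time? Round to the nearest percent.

45%

242.9/29.5 = 8.234 lunations, so 8 complete cycles and 6.90 d into the next.
Elongation θ = 360° × 6.90/29.5 ≈ 84.2°.
Illuminated fraction = (1 − cos 84.2°)/2 = (1 − 0.101)/2 ≈ 0.450, so 45%.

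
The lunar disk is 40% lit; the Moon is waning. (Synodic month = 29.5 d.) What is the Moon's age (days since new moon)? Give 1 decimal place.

From f = (1 − cos θ)/2: cos θ = 1 − 2×0.40 = 0.200; arccos → 78.5°.
Waning ⇒ past full, so θ = 360° − 78.5° = 281.5°.
At 360°/29.5 d per day, 281.5° corresponds to 23.07 days.

23.1 days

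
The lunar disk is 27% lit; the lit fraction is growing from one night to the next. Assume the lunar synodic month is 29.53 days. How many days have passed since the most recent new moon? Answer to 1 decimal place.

5.1 days

cos θ = 1 − 2f = 0.460, giving a principal value of 62.6°.
Before full moon the principal value applies: θ = 62.6°.
That fraction of the synodic month is 62.6/360 × 29.53 d ≈ 5.14 d.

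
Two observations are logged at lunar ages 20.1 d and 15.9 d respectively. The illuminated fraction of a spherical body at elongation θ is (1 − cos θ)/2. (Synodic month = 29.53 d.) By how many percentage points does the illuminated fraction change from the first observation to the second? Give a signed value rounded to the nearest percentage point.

First observation: θ = 360°·20.1/29.53 = 245.0°, so f = 0.711.
Second observation: θ = 193.8°, f = 0.985.
Δf = 0.985 − 0.711 = +0.274, i.e. +27 pp.

+27 pp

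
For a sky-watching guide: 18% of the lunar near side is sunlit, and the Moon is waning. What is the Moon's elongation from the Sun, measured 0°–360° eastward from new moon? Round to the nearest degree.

310°

From f = (1 − cos θ)/2: cos θ = 1 − 2×0.18 = 0.640; arccos → 50.2°.
Since the Moon is past full (waning), take the reflex angle: θ = 360° − 50.2° = 309.8°.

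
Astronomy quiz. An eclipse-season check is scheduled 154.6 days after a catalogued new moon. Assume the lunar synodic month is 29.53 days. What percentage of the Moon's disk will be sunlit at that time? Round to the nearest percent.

45%

Reduce mod P: 154.6 − 5×29.53 = 6.95 d into the current lunation.
The Moon has covered 6.95/29.53 of its cycle, so θ ≈ 360° × 6.95/29.53 = 84.7°.
cos 84.7° = 0.092, so f = (1 − 0.092)/2 = 0.454, so 45%.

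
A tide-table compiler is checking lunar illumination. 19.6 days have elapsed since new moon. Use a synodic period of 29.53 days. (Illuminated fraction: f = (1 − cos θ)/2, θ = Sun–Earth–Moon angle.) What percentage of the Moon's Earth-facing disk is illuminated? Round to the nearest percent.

76%

Phase angle: θ = 360°·(19.6 d)/(29.53 d) = 238.9°.
cos 238.9° = (-0.516), so f = (1 − (-0.516))/2 = 0.758, so 76%.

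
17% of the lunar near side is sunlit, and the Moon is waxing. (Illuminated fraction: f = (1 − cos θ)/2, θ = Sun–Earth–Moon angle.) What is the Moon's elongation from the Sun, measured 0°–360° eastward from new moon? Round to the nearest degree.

Invert f = (1 − cos θ)/2 to get cos θ = 1 − 2(0.17) = 0.660, hence θ₀ = arccos 0.660 = 48.7°.
The Moon is waxing (0°–180°), so θ = 48.7° directly.

49°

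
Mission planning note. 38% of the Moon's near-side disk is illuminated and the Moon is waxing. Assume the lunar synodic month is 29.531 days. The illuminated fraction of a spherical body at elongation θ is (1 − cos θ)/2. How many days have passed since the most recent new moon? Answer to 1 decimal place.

6.2 days

From f = (1 − cos θ)/2: cos θ = 1 − 2×0.38 = 0.240; arccos → 76.1°.
Before full moon the principal value applies: θ = 76.1°.
Age = 29.531 × 76.1°/360° ≈ 6.24 days.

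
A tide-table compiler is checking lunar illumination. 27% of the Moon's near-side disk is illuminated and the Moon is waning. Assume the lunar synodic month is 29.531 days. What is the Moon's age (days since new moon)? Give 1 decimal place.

cos θ = 1 − 2f = 0.460, giving a principal value of 62.6°.
Since the Moon is past full (waning), take the reflex angle: θ = 360° − 62.6° = 297.4°.
At 360°/29.531 d per day, 297.4° corresponds to 24.39 days.

24.4 days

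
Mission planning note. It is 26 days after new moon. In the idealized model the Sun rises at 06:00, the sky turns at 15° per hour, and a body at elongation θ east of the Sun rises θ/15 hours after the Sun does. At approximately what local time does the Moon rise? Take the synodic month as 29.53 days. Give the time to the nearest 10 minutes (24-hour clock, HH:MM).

Elongation θ = 360° × 26/29.53 ≈ 317.0°.
At 15° of sky rotation per hour, 317.0° corresponds to a 21.13 h lag.
06:00 + 21.131 h ≈ 03:08 → 03:10 to the nearest ten minutes.

03:10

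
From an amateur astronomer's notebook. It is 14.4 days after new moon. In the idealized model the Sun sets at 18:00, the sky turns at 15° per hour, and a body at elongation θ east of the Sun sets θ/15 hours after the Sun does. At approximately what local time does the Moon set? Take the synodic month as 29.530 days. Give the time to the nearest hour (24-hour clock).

The Moon has covered 14.4/29.530 of its cycle, so θ ≈ 360° × 14.4/29.530 = 175.6°.
At 15° of sky rotation per hour, 175.6° corresponds to a 11.70 h lag.
18:00 + 11.70 h ≈ 05:42 → 06:00 to the nearest hour.

06:00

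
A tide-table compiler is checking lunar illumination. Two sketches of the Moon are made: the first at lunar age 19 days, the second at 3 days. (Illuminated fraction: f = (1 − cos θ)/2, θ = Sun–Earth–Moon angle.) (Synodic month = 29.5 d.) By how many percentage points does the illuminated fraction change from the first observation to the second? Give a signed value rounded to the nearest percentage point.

-71 pp

First observation: θ = 360°·19/29.5 = 231.9°, so f = 0.809.
Second observation: θ = 36.6°, f = 0.099.
Δf = 0.099 − 0.809 = -0.710, i.e. -71 pp.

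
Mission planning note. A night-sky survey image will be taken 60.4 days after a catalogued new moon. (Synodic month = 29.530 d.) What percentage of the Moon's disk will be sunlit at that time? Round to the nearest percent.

2%

60.4/29.530 = 2.045 lunations, so 2 complete cycles and 1.34 d into the next.
Phase angle: θ = 360°·(1.34 d)/(29.530 d) = 16.3°.
cos 16.3° = 0.960, so f = (1 − 0.960)/2 = 0.020, so 2%.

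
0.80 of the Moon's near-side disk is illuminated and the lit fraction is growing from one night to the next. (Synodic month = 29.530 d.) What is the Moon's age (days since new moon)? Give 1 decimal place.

From f = (1 − cos θ)/2: cos θ = 1 − 2×0.80 = -0.600; arccos → 126.9°.
The Moon is waxing (0°–180°), so θ = 126.9° directly.
That fraction of the synodic month is 126.9/360 × 29.530 d ≈ 10.41 d.

10.4 days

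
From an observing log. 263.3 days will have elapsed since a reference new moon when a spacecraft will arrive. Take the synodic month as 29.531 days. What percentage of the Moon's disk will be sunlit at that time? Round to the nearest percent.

7%

263.3 d spans 8 complete synodic months (8 × 29.531 = 236.25 d) plus 27.05 d.
Elongation θ = 360° × 27.05/29.531 ≈ 329.8°.
With cos θ = 0.864, the lit fraction is (1 − 0.864)/2 ≈ 0.068, so 7%.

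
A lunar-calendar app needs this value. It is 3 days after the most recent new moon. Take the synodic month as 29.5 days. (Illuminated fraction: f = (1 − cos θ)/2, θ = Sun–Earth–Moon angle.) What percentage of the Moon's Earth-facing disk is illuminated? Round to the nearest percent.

10%

The Moon has covered 3/29.5 of its cycle, so θ ≈ 360° × 3/29.5 = 36.6°.
Illuminated fraction = (1 − cos 36.6°)/2 = (1 − 0.803)/2 ≈ 0.099, so 10%.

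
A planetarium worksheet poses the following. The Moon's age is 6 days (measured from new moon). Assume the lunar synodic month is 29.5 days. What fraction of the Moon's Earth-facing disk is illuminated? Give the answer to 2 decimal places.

0.36

The Moon has covered 6/29.5 of its cycle, so θ ≈ 360° × 6/29.5 = 73.2°.
With cos θ = 0.289, the lit fraction is (1 − 0.289)/2 ≈ 0.356.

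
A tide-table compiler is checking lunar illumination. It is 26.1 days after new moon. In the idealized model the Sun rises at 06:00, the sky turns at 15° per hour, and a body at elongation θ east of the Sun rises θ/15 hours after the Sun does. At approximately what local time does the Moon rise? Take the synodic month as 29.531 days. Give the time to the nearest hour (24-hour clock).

The Moon has covered 26.1/29.531 of its cycle, so θ ≈ 360° × 26.1/29.531 = 318.2°.
The Moon trails the Sun by θ/15 = 318.2/15 ≈ 21.21 hours.
06:00 + 21.21 h ≈ 03:13 → 03:00 to the nearest hour.

03:00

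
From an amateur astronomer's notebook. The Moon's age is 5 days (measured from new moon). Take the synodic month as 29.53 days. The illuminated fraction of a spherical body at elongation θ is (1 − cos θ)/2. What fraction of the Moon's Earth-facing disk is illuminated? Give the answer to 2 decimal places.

0.26

The Moon has covered 5/29.53 of its cycle, so θ ≈ 360° × 5/29.53 = 61.0°.
cos 61.0° = 0.485, so f = (1 − 0.485)/2 = 0.257.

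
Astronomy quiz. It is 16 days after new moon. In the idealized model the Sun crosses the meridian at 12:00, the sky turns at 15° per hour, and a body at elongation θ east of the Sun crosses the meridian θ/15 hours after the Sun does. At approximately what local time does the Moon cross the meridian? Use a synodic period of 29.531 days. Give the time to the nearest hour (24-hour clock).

Phase angle: θ = 360°·(16 d)/(29.531 d) = 195.0°.
Delay after the Sun = 195.0° / (15°/h) ≈ 13.00 h.
12:00 + 13.00 h ≈ 01:00 → 01:00 to the nearest hour.

01:00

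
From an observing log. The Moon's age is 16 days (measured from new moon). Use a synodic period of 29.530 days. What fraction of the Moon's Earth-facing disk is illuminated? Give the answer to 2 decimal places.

0.98

Elongation θ = 360° × 16/29.530 ≈ 195.1°.
cos 195.1° = (-0.966), so f = (1 − (-0.966))/2 = 0.983.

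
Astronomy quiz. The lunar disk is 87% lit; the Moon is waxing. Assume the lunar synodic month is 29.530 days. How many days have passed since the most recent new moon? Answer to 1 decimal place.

Invert f = (1 − cos θ)/2 to get cos θ = 1 − 2(0.87) = -0.740, hence θ₀ = arccos -0.740 = 137.7°.
Before full moon the principal value applies: θ = 137.7°.
That fraction of the synodic month is 137.7/360 × 29.530 d ≈ 11.30 d.

11.3 days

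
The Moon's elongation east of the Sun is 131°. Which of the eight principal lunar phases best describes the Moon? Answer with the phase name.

waxing gibbous

The waxing gibbous sector spans roughly 112°–158°; 131° falls inside it.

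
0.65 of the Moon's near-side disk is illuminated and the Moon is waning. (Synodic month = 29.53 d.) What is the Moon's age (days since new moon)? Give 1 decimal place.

Invert f = (1 − cos θ)/2 to get cos θ = 1 − 2(0.65) = -0.300, hence θ₀ = arccos -0.300 = 107.5°.
A waning Moon lies in 180°–360°, so θ = 360° − 107.5° = 252.5°.
Age = 29.53 × 252.5°/360° ≈ 20.72 days.

20.7 days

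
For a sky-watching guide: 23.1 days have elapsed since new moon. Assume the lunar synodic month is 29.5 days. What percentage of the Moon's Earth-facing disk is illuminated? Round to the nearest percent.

Phase angle: θ = 360°·(23.1 d)/(29.5 d) = 281.9°.
With cos θ = 0.206, the lit fraction is (1 − 0.206)/2 ≈ 0.397, so 40%.

40%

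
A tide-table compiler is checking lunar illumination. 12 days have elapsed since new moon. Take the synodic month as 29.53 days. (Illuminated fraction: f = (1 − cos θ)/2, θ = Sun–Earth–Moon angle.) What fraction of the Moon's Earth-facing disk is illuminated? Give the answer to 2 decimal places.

0.92

Elongation θ = 360° × 12/29.53 ≈ 146.3°.
Illuminated fraction = (1 − cos 146.3°)/2 = (1 − (-0.832))/2 ≈ 0.916.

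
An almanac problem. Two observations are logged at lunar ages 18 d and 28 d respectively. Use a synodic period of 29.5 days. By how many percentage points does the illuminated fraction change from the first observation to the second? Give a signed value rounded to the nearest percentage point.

-86 percentage points

First observation: θ = 360°·18/29.5 = 219.7°, so f = 0.885.
Second observation: θ = 341.7°, f = 0.025.
Δf = 0.025 − 0.885 = -0.860, i.e. -86 pp.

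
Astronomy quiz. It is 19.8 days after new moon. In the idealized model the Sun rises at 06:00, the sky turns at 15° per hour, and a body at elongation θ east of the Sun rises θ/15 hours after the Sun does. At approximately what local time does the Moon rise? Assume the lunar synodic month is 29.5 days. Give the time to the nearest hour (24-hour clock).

22:00

The Moon has covered 19.8/29.5 of its cycle, so θ ≈ 360° × 19.8/29.5 = 241.6°.
The Moon trails the Sun by θ/15 = 241.6/15 ≈ 16.11 hours.
06:00 + 16.11 h ≈ 22:07 → 22:00 to the nearest hour.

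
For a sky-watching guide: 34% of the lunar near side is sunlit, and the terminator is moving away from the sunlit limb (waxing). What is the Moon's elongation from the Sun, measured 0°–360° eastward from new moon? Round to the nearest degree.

Invert f = (1 − cos θ)/2 to get cos θ = 1 − 2(0.34) = 0.320, hence θ₀ = arccos 0.320 = 71.3°.
The Moon is waxing (0°–180°), so θ = 71.3° directly.

71°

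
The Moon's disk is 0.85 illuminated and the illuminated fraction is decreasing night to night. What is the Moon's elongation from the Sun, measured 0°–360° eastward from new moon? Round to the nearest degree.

226°

From f = (1 − cos θ)/2: cos θ = 1 − 2×0.85 = -0.700; arccos → 134.4°.
Since the Moon is past full (waning), take the reflex angle: θ = 360° − 134.4° = 225.6°.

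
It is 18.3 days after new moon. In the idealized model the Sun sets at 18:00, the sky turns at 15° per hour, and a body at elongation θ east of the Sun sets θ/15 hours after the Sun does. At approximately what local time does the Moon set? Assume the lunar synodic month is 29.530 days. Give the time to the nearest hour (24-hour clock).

09:00

Elongation θ = 360° × 18.3/29.530 ≈ 223.1°.
At 15° of sky rotation per hour, 223.1° corresponds to a 14.87 h lag.
18:00 + 14.87 h ≈ 08:52 → 09:00 to the nearest hour.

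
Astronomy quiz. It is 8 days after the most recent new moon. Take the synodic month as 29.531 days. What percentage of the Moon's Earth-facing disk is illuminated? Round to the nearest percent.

Phase angle: θ = 360°·(8 d)/(29.531 d) = 97.5°.
Illuminated fraction = (1 − cos 97.5°)/2 = (1 − (-0.131))/2 ≈ 0.565, so 57%.

57%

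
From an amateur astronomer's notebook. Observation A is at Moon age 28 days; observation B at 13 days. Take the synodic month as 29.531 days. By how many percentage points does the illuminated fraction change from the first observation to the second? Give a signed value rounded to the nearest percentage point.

+94 percentage points

θ₁ = 360° × 28/29.531 = 341.3°, f₁ = (1 − cos θ₁)/2 = 0.026.
θ₂ = 360° × 13/29.531 = 158.5°, f₂ = (1 − cos θ₂)/2 = 0.965.
Change = f₂ − f₁ = +0.939 → +94 percentage points.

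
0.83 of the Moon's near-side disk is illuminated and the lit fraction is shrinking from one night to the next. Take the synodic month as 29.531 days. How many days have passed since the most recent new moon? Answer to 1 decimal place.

18.8 days

cos θ = 1 − 2f = -0.660, giving a principal value of 131.3°.
Since the Moon is past full (waning), take the reflex angle: θ = 360° − 131.3° = 228.7°.
At 360°/29.531 d per day, 228.7° corresponds to 18.76 days.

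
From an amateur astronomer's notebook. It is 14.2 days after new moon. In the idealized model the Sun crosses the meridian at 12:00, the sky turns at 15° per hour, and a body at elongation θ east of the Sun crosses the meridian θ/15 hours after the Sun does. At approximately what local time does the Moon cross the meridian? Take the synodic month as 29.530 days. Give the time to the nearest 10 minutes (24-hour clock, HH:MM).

The Moon has covered 14.2/29.530 of its cycle, so θ ≈ 360° × 14.2/29.530 = 173.1°.
Delay after the Sun = 173.1° / (15°/h) ≈ 11.54 h.
12:00 + 11.541 h ≈ 23:32 → 23:30 to the nearest ten minutes.

23:30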